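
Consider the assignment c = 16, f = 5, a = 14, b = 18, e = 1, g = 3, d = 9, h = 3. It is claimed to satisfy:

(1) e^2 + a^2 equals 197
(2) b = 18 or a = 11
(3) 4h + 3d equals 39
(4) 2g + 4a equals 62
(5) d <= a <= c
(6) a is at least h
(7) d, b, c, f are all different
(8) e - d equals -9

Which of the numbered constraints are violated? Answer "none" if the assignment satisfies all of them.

(1) e^2 + a^2 = 1^2 + 14^2 = 1 + 196 = 197 — holds.
(2) b = 18 = 18 (first disjunct) — holds.
(3) 4h + 3d = 4(3) + 3(9) = 39 — holds.
(4) 2g + 4a = 2(3) + 4(14) = 62 — holds.
(5) values 9 <= 14 <= 16 — holds.
(6) a = 14, h = 3; 14 ≥ 3 — holds.
(7) values 9, 18, 16, 5 are pairwise distinct — holds.
(8) e - d = 1 - 9 = -8, not -9 — does not hold.

No — constraint 8 is not satisfied.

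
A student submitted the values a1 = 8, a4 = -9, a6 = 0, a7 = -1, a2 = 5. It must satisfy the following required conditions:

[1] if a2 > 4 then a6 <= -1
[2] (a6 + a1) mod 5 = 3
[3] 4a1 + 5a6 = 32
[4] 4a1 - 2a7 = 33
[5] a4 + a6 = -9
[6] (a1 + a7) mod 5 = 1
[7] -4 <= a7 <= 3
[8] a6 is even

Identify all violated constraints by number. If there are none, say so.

Violated: 1, 4, and 6.

[1] a2 = 5 > 4, so we need a6 ≤ -1; but a6 = 0 > -1  false
[2] a6 + a1 = 8; 8 mod 5 = 3  true
[3] 4a1 + 5a6 = 4(8) + 5(0) = 32  true
[4] 4a1 - 2a7 = 4(8) - 2(-1) = 34, not 33  false
[5] a4 + a6 = -9 + 0 = -9  true
[6] a1 + a7 = 7; 7 mod 5 = 2, not 1  false
[7] a7 = -1 lies in [-4, 3]  true
[8] a6 = 0 is even  true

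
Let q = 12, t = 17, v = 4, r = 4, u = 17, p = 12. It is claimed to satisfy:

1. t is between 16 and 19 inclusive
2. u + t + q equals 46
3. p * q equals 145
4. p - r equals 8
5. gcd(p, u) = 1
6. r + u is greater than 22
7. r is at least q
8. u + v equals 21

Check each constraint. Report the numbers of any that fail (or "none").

No — constraints 3, 6, and 7 are not satisfied.

1. t = 17 lies in [16, 19] — holds.
2. u + t + q = 17 + 17 + 12 = 46 — holds.
3. p * q = 12 * 12 = 144, not 145 — fails.
4. p - r = 12 - 4 = 8 — holds.
5. gcd(12, 17) = 1 — holds.
6. r + u = 4 + 17 = 21; 21 ≤ 22, bound 22 not met — fails.
7. r = 4, q = 12; 4 < 12 (want ≥) — fails.
8. u + v = 17 + 4 = 21 — holds.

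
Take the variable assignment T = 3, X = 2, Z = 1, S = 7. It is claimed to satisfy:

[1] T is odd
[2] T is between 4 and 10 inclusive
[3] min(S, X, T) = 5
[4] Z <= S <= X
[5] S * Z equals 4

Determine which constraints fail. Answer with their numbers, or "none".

[1] T = 3 is odd — satisfied.
[2] T = 3 is outside [4, 10] — violated.
[3] min(7, 2, 3) = 2, not 5 — violated.
[4] values 1, 7, 2; S = 7 is not <= X = 2 — violated.
[5] S * Z = 7 * 1 = 7, not 4 — violated.

Violated: 2, 3, 4, 5.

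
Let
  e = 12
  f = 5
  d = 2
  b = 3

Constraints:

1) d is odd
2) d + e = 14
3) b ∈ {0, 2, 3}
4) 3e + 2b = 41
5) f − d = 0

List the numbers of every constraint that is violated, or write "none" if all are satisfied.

1) d = 2 is even  ✘
2) d + e = 2 + 12 = 14  ✔
3) b = 3 is in {0, 2, 3}  ✔
4) 3e + 2b = 3(12) + 2(3) = 42, not 41  ✘
5) f − d = 5 − 2 = 3, not 0  ✘

Violated: 1, 4, 5.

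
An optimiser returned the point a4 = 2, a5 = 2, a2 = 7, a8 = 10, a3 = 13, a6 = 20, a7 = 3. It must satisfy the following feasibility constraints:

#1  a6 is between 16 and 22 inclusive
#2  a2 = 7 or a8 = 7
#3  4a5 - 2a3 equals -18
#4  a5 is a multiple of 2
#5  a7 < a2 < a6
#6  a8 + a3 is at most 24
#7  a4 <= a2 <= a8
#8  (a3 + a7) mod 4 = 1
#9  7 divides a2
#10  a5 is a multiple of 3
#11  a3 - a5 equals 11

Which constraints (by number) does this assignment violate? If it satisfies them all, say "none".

Constraints 8 and 10 are violated.

#1 a6 = 20 lies in [16, 22]  ✔
#2 a2 = 7 = 7 (first disjunct)  ✔
#3 4a5 - 2a3 = 4(2) - 2(13) = -18  ✔
#4 2 / 2 = 1, so 2 divides 2  ✔
#5 values 3 < 7 < 20  ✔
#6 a8 + a3 = 10 + 13 = 23; 23 ≤ 24  ✔
#7 values 2 <= 7 <= 10  ✔
#8 a3 + a7 = 16; 16 mod 4 = 0, not 1  ✘
#9 7 / 7 = 1, so 7 divides 7  ✔
#10 2 = 3*0 + 2, so 3 does not divide 2  ✘
#11 a3 - a5 = 13 - 2 = 11  ✔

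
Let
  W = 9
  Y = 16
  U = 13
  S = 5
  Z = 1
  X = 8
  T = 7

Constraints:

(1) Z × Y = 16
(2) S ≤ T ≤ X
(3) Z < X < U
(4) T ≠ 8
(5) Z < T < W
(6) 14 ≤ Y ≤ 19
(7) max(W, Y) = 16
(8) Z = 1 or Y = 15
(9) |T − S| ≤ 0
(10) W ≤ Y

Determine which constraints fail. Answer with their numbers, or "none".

Violated: 9.

(1) Z × Y = 1 × 16 = 16  ✓
(2) values 5 ≤ 7 ≤ 8  ✓
(3) values 1 < 8 < 13  ✓
(4) T = 7, and 7 ≠ 8  ✓
(5) values 1 < 7 < 9  ✓
(6) Y = 16 lies in [14, 19]  ✓
(7) max(9, 16) = 16  ✓
(8) Z = 1 = 1 (first disjunct)  ✓
(9) |7 − 5| = 2; 2 > 0, exceeds bound 0  ✗
(10) W = 9, Y = 16; 9 ≤ 16  ✓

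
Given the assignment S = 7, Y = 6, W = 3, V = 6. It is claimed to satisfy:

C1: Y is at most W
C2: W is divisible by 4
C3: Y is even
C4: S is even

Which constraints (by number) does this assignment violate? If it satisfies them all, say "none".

C1: Y = 6, W = 3; 6 > 3 (want ≤) — violated.
C2: 3 = 4*0 + 3, so 4 does not divide 3 — violated.
C3: Y = 6 is even — OK.
C4: S = 7 is odd — violated.

The assignment fails constraints 1, 2, 4.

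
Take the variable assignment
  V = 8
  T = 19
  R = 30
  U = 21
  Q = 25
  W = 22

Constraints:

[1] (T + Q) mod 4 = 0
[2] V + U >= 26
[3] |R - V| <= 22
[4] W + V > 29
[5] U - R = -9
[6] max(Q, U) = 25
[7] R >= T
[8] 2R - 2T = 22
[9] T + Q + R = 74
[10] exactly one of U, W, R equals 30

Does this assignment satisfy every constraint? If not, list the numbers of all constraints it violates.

None — every constraint holds.

[1] T + Q = 44; 44 mod 4 = 0  OK
[2] V + U = 8 + 21 = 29; 29 ≥ 26  OK
[3] |30 - 8| = 22; 22 ≤ 22  OK
[4] W + V = 22 + 8 = 30; 30 > 29  OK
[5] U - R = 21 - 30 = -9  OK
[6] max(25, 21) = 25  OK
[7] R = 30, T = 19; 30 ≥ 19  OK
[8] 2R - 2T = 2(30) - 2(19) = 22  OK
[9] T + Q + R = 19 + 25 + 30 = 74  OK
[10] U=21, W=22, R=30; 1 of them equals 30  OK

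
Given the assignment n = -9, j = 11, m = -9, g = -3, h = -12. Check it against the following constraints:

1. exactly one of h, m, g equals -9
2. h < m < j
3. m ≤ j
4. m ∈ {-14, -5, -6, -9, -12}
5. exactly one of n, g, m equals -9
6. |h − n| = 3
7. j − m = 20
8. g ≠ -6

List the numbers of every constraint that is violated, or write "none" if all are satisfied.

No — constraint 5 is not satisfied.

1. h=-12, m=-9, g=-3; 1 of them equals -9 — holds.
2. values -12 < -9 < 11 — holds.
3. m = -9, j = 11; -9 ≤ 11 — holds.
4. m = -9 is in {-14, -5, -6, -9, -12} — holds.
5. n=-9, g=-3, m=-9; 2 of them equal -9, not exactly one — does not hold.
6. |-12 − (-9)| = 3 — holds.
7. j − m = 11 − (-9) = 20 — holds.
8. g = -3, and -3 ≠ -6 — holds.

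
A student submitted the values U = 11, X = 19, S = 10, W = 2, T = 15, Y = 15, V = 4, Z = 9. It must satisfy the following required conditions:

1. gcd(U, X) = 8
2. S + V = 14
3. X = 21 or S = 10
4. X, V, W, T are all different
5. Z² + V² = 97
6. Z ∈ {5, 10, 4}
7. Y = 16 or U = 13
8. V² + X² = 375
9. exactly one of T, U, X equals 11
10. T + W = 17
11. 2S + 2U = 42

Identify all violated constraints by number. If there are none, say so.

1. gcd(11, 19) = 1, not 8  ✗
2. S + V = 10 + 4 = 14  ✓
3. X = 19 ≠ 21, but S = 10 = 10 (second disjunct)  ✓
4. values 19, 4, 2, 15 are pairwise distinct  ✓
5. Z² + V² = 9² + 4² = 81 + 16 = 97  ✓
6. Z = 9 is not in {5, 10, 4}  ✗
7. Y = 15 ≠ 16 and U = 11 ≠ 13; both disjuncts false  ✗
8. V² + X² = 4² + 19² = 16 + 361 = 377, not 375  ✗
9. T=15, U=11, X=19; 1 of them equals 11  ✓
10. T + W = 15 + 2 = 17  ✓
11. 2S + 2U = 2(10) + 2(11) = 42  ✓

Constraints 1, 6, 7, 8 do not hold.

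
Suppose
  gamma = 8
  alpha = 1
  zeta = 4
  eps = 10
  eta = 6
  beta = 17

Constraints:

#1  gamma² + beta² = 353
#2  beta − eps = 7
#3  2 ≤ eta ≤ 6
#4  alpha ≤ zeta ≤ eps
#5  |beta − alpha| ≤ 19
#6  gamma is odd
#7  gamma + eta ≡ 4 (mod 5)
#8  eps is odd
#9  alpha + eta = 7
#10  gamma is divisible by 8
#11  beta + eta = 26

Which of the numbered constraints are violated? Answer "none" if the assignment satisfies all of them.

Violated: 6, 8, and 11.

#1 gamma² + beta² = 8² + 17² = 64 + 289 = 353  ✔
#2 beta − eps = 17 − 10 = 7  ✔
#3 eta = 6 lies in [2, 6]  ✔
#4 values 1 ≤ 4 ≤ 10  ✔
#5 |17 − 1| = 16; 16 ≤ 19  ✔
#6 gamma = 8 is even  ✘
#7 gamma + eta = 14; 14 mod 5 = 4  ✔
#8 eps = 10 is even  ✘
#9 alpha + eta = 1 + 6 = 7  ✔
#10 8 / 8 = 1, so 8 divides 8  ✔
#11 beta + eta = 17 + 6 = 23, not 26  ✘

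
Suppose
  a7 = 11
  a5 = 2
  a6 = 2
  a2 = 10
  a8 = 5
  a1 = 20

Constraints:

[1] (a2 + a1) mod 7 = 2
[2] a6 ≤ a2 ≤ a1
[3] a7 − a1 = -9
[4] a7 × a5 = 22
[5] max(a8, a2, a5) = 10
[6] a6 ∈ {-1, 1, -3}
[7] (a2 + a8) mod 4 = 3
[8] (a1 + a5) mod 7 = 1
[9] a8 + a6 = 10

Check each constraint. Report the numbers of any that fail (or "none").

Constraints 6 and 9 do not hold.

[1] a2 + a1 = 30; 30 mod 7 = 2  holds
[2] values 2 ≤ 10 ≤ 20  holds
[3] a7 − a1 = 11 − 20 = -9  holds
[4] a7 × a5 = 11 × 2 = 22  holds
[5] max(5, 10, 2) = 10  holds
[6] a6 = 2 is not in {-1, 1, -3}  fails
[7] a2 + a8 = 15; 15 mod 4 = 3  holds
[8] a1 + a5 = 22; 22 mod 7 = 1  holds
[9] a8 + a6 = 5 + 2 = 7, not 10  fails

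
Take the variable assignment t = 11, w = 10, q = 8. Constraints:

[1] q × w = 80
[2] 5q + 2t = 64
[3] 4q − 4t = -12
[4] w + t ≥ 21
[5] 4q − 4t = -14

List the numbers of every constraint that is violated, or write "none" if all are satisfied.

[1] q × w = 8 × 10 = 80 — holds.
[2] 5q + 2t = 5(8) + 2(11) = 62, not 64 — fails.
[3] 4q − 4t = 4(8) − 4(11) = -12 — holds.
[4] w + t = 10 + 11 = 21; 21 ≥ 21 — holds.
[5] 4q − 4t = 4(8) − 4(11) = -12, not -14 — fails.

Constraints 2 and 5 do not hold.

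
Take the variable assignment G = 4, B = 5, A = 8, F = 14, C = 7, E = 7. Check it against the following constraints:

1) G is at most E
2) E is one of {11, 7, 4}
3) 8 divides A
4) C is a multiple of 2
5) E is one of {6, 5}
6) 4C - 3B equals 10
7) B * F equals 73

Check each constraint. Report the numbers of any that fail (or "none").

Constraints 4, 5, 6, 7 are violated.

1) G = 4, E = 7; 4 ≤ 7  true
2) E = 7 is in {11, 7, 4}  true
3) 8 / 8 = 1, so 8 divides 8  true
4) 7 = 2*3 + 1, so 2 does not divide 7  false
5) E = 7 is not in {6, 5}  false
6) 4C - 3B = 4(7) - 3(5) = 13, not 10  false
7) B * F = 5 * 14 = 70, not 73  false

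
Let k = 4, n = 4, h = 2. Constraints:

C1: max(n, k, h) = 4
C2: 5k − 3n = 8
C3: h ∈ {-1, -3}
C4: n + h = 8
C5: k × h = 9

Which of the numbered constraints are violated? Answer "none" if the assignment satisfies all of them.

No — constraints 3, 4, 5 are not satisfied.

C1: max(4, 4, 2) = 4 — holds.
C2: 5k − 3n = 5(4) − 3(4) = 8 — holds.
C3: h = 2 is not in {-1, -3} — fails.
C4: n + h = 4 + 2 = 6, not 8 — fails.
C5: k × h = 4 × 2 = 8, not 9 — fails.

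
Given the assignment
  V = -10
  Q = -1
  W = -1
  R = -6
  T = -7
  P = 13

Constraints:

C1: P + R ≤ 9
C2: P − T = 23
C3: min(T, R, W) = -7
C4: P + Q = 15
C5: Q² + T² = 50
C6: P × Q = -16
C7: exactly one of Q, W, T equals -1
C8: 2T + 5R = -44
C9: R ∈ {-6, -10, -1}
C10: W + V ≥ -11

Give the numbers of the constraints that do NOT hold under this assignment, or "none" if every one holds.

Violated: 2, 4, 6, and 7.

C1: P + R = 13 + (-6) = 7; 7 ≤ 9 — satisfied.
C2: P − T = 13 − (-7) = 20, not 23 — violated.
C3: min(-7, -6, -1) = -7 — satisfied.
C4: P + Q = 13 + (-1) = 12, not 15 — violated.
C5: Q² + T² = (-1)² + (-7)² = 1 + 49 = 50 — satisfied.
C6: P × Q = 13 × (-1) = -13, not -16 — violated.
C7: Q=-1, W=-1, T=-7; 2 of them equal -1, not exactly one — violated.
C8: 2T + 5R = 2(-7) + 5(-6) = -44 — satisfied.
C9: R = -6 is in {-6, -10, -1} — satisfied.
C10: W + V = -1 + (-10) = -11; -11 ≥ -11 — satisfied.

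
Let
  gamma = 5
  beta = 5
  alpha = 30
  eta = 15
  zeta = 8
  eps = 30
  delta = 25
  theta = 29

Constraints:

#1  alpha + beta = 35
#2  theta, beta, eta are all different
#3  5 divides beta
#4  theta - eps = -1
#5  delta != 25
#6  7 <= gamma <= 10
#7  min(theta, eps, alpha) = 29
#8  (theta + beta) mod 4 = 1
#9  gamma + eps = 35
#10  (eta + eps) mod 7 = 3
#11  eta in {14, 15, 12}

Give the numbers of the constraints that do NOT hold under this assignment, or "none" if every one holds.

#1 alpha + beta = 30 + 5 = 35  OK
#2 values 29, 5, 15 are pairwise distinct  OK
#3 5 / 5 = 1, so 5 divides 5  OK
#4 theta - eps = 29 - 30 = -1  OK
#5 delta = 25, but 25 is required to differ  FAIL
#6 gamma = 5 is outside [7, 10]  FAIL
#7 min(29, 30, 30) = 29  OK
#8 theta + beta = 34; 34 mod 4 = 2, not 1  FAIL
#9 gamma + eps = 5 + 30 = 35  OK
#10 eta + eps = 45; 45 mod 7 = 3  OK
#11 eta = 15 is in {14, 15, 12}  OK

The assignment fails constraints 5, 6, 8.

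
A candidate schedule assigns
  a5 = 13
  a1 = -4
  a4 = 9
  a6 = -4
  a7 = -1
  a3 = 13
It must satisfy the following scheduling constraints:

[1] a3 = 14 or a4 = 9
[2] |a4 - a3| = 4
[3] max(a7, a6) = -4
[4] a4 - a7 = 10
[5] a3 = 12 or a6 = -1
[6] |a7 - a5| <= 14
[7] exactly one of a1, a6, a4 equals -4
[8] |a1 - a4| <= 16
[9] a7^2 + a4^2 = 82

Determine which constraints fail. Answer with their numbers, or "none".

Violated: 3, 5, and 7.

[1] a3 = 13 ≠ 14, but a4 = 9 = 9 (second disjunct) — satisfied.
[2] |9 - 13| = 4 — satisfied.
[3] max(-1, -4) = -1, not -4 — violated.
[4] a4 - a7 = 9 - (-1) = 10 — satisfied.
[5] a3 = 13 ≠ 12 and a6 = -4 ≠ -1; both disjuncts false — violated.
[6] |-1 - 13| = 14; 14 ≤ 14 — satisfied.
[7] a1=-4, a6=-4, a4=9; 2 of them equal -4, not exactly one — violated.
[8] |-4 - 9| = 13; 13 ≤ 16 — satisfied.
[9] a7^2 + a4^2 = (-1)^2 + 9^2 = 1 + 81 = 82 — satisfied.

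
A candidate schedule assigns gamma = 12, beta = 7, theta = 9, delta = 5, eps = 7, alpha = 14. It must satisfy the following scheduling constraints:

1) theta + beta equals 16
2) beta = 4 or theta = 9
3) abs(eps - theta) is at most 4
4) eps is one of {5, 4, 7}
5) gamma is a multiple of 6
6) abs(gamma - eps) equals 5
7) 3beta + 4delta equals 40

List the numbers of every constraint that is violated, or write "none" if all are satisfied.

No — constraint 7 is not satisfied.

1) theta + beta = 9 + 7 = 16  true
2) beta = 7 ≠ 4, but theta = 9 = 9 (second disjunct)  true
3) abs(7 - 9) = 2; 2 ≤ 4  true
4) eps = 7 is in {5, 4, 7}  true
5) 12 / 6 = 2, so 6 divides 12  true
6) abs(12 - 7) = 5  true
7) 3beta + 4delta = 3(7) + 4(5) = 41, not 40  false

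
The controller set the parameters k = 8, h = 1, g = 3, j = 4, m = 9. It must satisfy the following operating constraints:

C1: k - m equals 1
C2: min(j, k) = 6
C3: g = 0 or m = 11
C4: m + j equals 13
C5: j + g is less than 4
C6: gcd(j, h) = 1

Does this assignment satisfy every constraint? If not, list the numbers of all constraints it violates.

Constraints 1, 2, 3, and 5 are violated.

C1: k - m = 8 - 9 = -1, not 1  ✘
C2: min(4, 8) = 4, not 6  ✘
C3: g = 3 ≠ 0 and m = 9 ≠ 11; both disjuncts false  ✘
C4: m + j = 9 + 4 = 13  ✔
C5: j + g = 4 + 3 = 7; 7 ≥ 4, bound 4 not met  ✘
C6: gcd(4, 1) = 1  ✔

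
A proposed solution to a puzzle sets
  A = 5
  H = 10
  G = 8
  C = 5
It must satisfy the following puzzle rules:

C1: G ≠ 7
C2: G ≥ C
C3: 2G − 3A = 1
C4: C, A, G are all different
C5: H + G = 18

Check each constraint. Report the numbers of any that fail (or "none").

C1: G = 8, and 8 ≠ 7  true
C2: G = 8, C = 5; 8 ≥ 5  true
C3: 2G − 3A = 2(8) − 3(5) = 1  true
C4: C = A = 5, not all different  false
C5: H + G = 10 + 8 = 18  true

The assignment fails constraint 4.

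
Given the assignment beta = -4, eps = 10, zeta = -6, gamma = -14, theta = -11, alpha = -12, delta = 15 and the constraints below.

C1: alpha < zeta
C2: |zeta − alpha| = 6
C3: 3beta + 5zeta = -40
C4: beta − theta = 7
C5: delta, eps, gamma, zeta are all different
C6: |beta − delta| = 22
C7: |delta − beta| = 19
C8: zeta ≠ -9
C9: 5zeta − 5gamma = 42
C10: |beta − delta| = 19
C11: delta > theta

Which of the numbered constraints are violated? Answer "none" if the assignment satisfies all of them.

C1: alpha = -12, zeta = -6; -12 < -6 — holds.
C2: |-6 − (-12)| = 6 — holds.
C3: 3beta + 5zeta = 3(-4) + 5(-6) = -42, not -40 — fails.
C4: beta − theta = -4 − (-11) = 7 — holds.
C5: values 15, 10, -14, -6 are pairwise distinct — holds.
C6: |-4 − 15| = 19, not 22 — fails.
C7: |15 − (-4)| = 19 — holds.
C8: zeta = -6, and -6 ≠ -9 — holds.
C9: 5zeta − 5gamma = 5(-6) − 5(-14) = 40, not 42 — fails.
C10: |-4 − 15| = 19 — holds.
C11: delta = 15, theta = -11; 15 > -11 — holds.

No — constraints 3, 6, and 9 are not satisfied.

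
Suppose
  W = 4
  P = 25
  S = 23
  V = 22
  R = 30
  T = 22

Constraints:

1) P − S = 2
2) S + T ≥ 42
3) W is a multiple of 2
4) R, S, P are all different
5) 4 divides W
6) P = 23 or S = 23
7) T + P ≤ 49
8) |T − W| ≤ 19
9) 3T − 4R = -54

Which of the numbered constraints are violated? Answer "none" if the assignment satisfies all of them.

Yes — all constraints hold.

1) P − S = 25 − 23 = 2 — satisfied.
2) S + T = 23 + 22 = 45; 45 ≥ 42 — satisfied.
3) 4 / 2 = 2, so 2 divides 4 — satisfied.
4) values 30, 23, 25 are pairwise distinct — satisfied.
5) 4 / 4 = 1, so 4 divides 4 — satisfied.
6) P = 25 ≠ 23, but S = 23 = 23 (second disjunct) — satisfied.
7) T + P = 22 + 25 = 47; 47 ≤ 49 — satisfied.
8) |22 − 4| = 18; 18 ≤ 19 — satisfied.
9) 3T − 4R = 3(22) − 4(30) = -54 — satisfied.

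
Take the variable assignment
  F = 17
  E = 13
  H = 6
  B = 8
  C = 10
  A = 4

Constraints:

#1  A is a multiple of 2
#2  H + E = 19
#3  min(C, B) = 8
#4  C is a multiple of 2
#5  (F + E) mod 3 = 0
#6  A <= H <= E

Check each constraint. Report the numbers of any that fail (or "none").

All constraints are satisfied.

#1 4 / 2 = 2, so 2 divides 4 — holds.
#2 H + E = 6 + 13 = 19 — holds.
#3 min(10, 8) = 8 — holds.
#4 10 / 2 = 5, so 2 divides 10 — holds.
#5 F + E = 30; 30 mod 3 = 0 — holds.
#6 values 4 <= 6 <= 13 — holds.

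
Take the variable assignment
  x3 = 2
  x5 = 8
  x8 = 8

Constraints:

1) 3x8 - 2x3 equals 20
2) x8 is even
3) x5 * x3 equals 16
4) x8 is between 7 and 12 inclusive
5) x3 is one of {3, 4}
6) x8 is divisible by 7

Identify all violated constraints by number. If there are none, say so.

Violated: 5 and 6.

1) 3x8 - 2x3 = 3(8) - 2(2) = 20 — satisfied.
2) x8 = 8 is even — satisfied.
3) x5 * x3 = 8 * 2 = 16 — satisfied.
4) x8 = 8 lies in [7, 12] — satisfied.
5) x3 = 2 is not in {3, 4} — violated.
6) 8 = 7*1 + 1, so 7 does not divide 8 — violated.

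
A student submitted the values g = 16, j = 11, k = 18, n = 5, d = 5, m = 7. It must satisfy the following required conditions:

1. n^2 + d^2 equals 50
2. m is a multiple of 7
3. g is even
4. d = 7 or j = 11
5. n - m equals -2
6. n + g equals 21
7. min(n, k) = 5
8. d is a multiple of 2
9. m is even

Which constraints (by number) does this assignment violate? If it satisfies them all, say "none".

1. n^2 + d^2 = 5^2 + 5^2 = 25 + 25 = 50 — OK.
2. 7 / 7 = 1, so 7 divides 7 — OK.
3. g = 16 is even — OK.
4. d = 5 ≠ 7, but j = 11 = 11 (second disjunct) — OK.
5. n - m = 5 - 7 = -2 — OK.
6. n + g = 5 + 16 = 21 — OK.
7. min(5, 18) = 5 — OK.
8. 5 = 2*2 + 1, so 2 does not divide 5 — violated.
9. m = 7 is odd — violated.

Constraints 8 and 9 do not hold.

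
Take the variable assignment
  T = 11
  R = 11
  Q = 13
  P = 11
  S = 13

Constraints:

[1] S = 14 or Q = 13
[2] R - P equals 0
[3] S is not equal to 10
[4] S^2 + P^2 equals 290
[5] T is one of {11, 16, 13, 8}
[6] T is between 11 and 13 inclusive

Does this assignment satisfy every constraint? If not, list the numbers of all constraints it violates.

[1] S = 13 ≠ 14, but Q = 13 = 13 (second disjunct)  yes
[2] R - P = 11 - 11 = 0  yes
[3] S = 13, and 13 ≠ 10  yes
[4] S^2 + P^2 = 13^2 + 11^2 = 169 + 121 = 290  yes
[5] T = 11 is in {11, 16, 13, 8}  yes
[6] T = 11 lies in [11, 13]  yes

The assignment satisfies every constraint.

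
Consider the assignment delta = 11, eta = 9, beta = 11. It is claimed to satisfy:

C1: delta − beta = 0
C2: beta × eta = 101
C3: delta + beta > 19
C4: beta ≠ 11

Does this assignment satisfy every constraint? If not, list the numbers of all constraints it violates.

C1: delta − beta = 11 − 11 = 0 — OK.
C2: beta × eta = 11 × 9 = 99, not 101 — violated.
C3: delta + beta = 11 + 11 = 22; 22 > 19 — OK.
C4: beta = 11, but 11 is required to differ — violated.

Constraints 2, 4 are violated.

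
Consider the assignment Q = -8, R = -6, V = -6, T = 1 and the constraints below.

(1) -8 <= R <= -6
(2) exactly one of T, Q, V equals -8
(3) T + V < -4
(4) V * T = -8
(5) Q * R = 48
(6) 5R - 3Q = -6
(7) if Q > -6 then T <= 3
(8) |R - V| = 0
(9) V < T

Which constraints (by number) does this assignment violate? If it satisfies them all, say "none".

Constraint 4 is violated.

(1) R = -6 lies in [-8, -6]  yes
(2) T=1, Q=-8, V=-6; 1 of them equals -8  yes
(3) T + V = 1 + (-6) = -5; -5 < -4  yes
(4) V * T = -6 * 1 = -6, not -8  no
(5) Q * R = -8 * (-6) = 48  yes
(6) 5R - 3Q = 5(-6) - 3(-8) = -6  yes
(7) Q = -8, not > -6; antecedent false, conditional vacuously true  yes
(8) |-6 - (-6)| = 0  yes
(9) V = -6, T = 1; -6 < 1  yes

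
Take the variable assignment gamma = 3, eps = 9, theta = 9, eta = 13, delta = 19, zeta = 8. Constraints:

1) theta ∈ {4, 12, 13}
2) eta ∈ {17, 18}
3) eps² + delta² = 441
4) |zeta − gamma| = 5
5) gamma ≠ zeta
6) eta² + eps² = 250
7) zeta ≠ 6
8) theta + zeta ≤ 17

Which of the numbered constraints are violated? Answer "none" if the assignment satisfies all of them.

1) theta = 9 is not in {4, 12, 13}  ✗
2) eta = 13 is not in {17, 18}  ✗
3) eps² + delta² = 9² + 19² = 81 + 361 = 442, not 441  ✗
4) |8 − 3| = 5  ✓
5) gamma = 3, zeta = 8; distinct  ✓
6) eta² + eps² = 13² + 9² = 169 + 81 = 250  ✓
7) zeta = 8, and 8 ≠ 6  ✓
8) theta + zeta = 9 + 8 = 17; 17 ≤ 17  ✓

No — constraints 1, 2, 3 are not satisfied.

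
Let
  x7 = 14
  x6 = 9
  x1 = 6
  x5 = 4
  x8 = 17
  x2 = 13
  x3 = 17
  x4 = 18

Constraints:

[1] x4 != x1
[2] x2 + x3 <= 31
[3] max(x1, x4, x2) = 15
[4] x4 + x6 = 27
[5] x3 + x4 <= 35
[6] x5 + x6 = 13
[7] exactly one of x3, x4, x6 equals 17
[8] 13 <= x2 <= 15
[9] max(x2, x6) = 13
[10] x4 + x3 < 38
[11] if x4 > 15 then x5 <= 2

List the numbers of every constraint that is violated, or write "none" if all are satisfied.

[1] x4 = 18, x1 = 6; distinct  ✓
[2] x2 + x3 = 13 + 17 = 30; 30 ≤ 31  ✓
[3] max(6, 18, 13) = 18, not 15  ✗
[4] x4 + x6 = 18 + 9 = 27  ✓
[5] x3 + x4 = 17 + 18 = 35; 35 ≤ 35  ✓
[6] x5 + x6 = 4 + 9 = 13  ✓
[7] x3=17, x4=18, x6=9; 1 of them equals 17  ✓
[8] x2 = 13 lies in [13, 15]  ✓
[9] max(13, 9) = 13  ✓
[10] x4 + x3 = 18 + 17 = 35; 35 < 38  ✓
[11] x4 = 18 > 15, so we need x5 ≤ 2; but x5 = 4 > 2  ✗

Violated: 3, 11.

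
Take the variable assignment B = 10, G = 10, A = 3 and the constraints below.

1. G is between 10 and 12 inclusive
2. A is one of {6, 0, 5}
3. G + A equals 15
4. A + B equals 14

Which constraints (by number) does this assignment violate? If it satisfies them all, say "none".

1. G = 10 lies in [10, 12]  true
2. A = 3 is not in {6, 0, 5}  false
3. G + A = 10 + 3 = 13, not 15  false
4. A + B = 3 + 10 = 13, not 14  false

The assignment fails constraints 2, 3, and 4.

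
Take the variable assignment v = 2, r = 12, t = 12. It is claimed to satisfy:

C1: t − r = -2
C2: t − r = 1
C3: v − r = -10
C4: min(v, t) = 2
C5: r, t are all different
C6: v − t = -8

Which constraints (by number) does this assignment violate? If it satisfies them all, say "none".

C1: t − r = 12 − 12 = 0, not -2 — violated.
C2: t − r = 12 − 12 = 0, not 1 — violated.
C3: v − r = 2 − 12 = -10 — OK.
C4: min(2, 12) = 2 — OK.
C5: r = t = 12, not all different — violated.
C6: v − t = 2 − 12 = -10, not -8 — violated.

No — constraints 1, 2, 5, 6 are not satisfied.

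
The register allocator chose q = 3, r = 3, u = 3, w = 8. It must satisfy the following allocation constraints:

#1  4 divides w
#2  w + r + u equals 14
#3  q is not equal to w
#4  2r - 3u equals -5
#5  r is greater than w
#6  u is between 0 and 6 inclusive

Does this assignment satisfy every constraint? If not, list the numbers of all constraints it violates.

The assignment fails constraints 4, 5.

#1 8 / 4 = 2, so 4 divides 8 — holds.
#2 w + r + u = 8 + 3 + 3 = 14 — holds.
#3 q = 3, w = 8; distinct — holds.
#4 2r - 3u = 2(3) - 3(3) = -3, not -5 — fails.
#5 r = 3, w = 8; 3 ≤ 8 (want >) — fails.
#6 u = 3 lies in [0, 6] — holds.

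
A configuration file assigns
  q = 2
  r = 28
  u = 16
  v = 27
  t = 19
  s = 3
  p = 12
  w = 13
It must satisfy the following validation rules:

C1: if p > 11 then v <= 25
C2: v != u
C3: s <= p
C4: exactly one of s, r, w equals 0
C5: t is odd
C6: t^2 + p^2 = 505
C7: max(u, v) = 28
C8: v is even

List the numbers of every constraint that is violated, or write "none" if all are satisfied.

C1: p = 12 > 11, so we need v ≤ 25; but v = 27 > 25 — violated.
C2: v = 27, u = 16; distinct — satisfied.
C3: s = 3, p = 12; 3 ≤ 12 — satisfied.
C4: s=3, r=28, w=13; 0 of them equal 0, not exactly one — violated.
C5: t = 19 is odd — satisfied.
C6: t^2 + p^2 = 19^2 + 12^2 = 361 + 144 = 505 — satisfied.
C7: max(16, 27) = 27, not 28 — violated.
C8: v = 27 is odd — violated.

The assignment fails constraints 1, 4, 7, 8.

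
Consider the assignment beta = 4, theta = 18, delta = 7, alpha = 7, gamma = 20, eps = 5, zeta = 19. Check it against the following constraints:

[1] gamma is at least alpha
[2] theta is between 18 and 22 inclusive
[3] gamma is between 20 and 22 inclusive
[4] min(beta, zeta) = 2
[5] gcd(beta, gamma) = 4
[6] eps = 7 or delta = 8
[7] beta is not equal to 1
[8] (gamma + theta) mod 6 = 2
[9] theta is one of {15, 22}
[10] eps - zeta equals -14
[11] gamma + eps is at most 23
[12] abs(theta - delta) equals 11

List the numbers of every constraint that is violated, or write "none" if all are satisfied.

[1] gamma = 20, alpha = 7; 20 ≥ 7 — holds.
[2] theta = 18 lies in [18, 22] — holds.
[3] gamma = 20 lies in [20, 22] — holds.
[4] min(4, 19) = 4, not 2 — fails.
[5] gcd(4, 20) = 4 — holds.
[6] eps = 5 ≠ 7 and delta = 7 ≠ 8; both disjuncts false — fails.
[7] beta = 4, and 4 ≠ 1 — holds.
[8] gamma + theta = 38; 38 mod 6 = 2 — holds.
[9] theta = 18 is not in {15, 22} — fails.
[10] eps - zeta = 5 - 19 = -14 — holds.
[11] gamma + eps = 20 + 5 = 25; 25 > 23, bound 23 not met — fails.
[12] abs(18 - 7) = 11 — holds.

Constraints 4, 6, 9, 11 are violated.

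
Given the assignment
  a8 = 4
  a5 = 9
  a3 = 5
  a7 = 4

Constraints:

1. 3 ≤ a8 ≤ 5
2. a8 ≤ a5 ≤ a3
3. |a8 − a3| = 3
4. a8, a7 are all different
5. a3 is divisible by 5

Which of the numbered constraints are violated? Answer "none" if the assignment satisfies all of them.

The assignment fails constraints 2, 3, 4.

1. a8 = 4 lies in [3, 5]  true
2. values 4, 9, 5; a5 = 9 is not ≤ a3 = 5  false
3. |4 − 5| = 1, not 3  false
4. a8 = a7 = 4, not all different  false
5. 5 / 5 = 1, so 5 divides 5  true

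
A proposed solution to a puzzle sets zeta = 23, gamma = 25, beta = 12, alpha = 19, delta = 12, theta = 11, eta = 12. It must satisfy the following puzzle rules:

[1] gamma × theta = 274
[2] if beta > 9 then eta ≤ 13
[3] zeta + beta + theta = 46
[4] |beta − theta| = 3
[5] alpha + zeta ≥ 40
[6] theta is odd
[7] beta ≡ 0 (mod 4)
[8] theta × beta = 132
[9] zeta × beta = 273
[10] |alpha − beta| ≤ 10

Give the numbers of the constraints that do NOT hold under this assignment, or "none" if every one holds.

[1] gamma × theta = 25 × 11 = 275, not 274 — fails.
[2] beta = 12 > 9, so we need eta ≤ 13; eta = 12 ≤ 13 — holds.
[3] zeta + beta + theta = 23 + 12 + 11 = 46 — holds.
[4] |12 − 11| = 1, not 3 — fails.
[5] alpha + zeta = 19 + 23 = 42; 42 ≥ 40 — holds.
[6] theta = 11 is odd — holds.
[7] 12 mod 4 = 0 — holds.
[8] theta × beta = 11 × 12 = 132 — holds.
[9] zeta × beta = 23 × 12 = 276, not 273 — fails.
[10] |19 − 12| = 7; 7 ≤ 10 — holds.

The assignment fails constraints 1, 4, and 9.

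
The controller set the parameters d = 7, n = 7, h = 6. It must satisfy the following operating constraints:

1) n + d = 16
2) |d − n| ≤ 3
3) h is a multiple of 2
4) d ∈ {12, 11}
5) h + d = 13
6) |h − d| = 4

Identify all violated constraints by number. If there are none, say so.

The assignment fails constraints 1, 4, 6.

1) n + d = 7 + 7 = 14, not 16 — fails.
2) |7 − 7| = 0; 0 ≤ 3 — holds.
3) 6 / 2 = 3, so 2 divides 6 — holds.
4) d = 7 is not in {12, 11} — fails.
5) h + d = 6 + 7 = 13 — holds.
6) |6 − 7| = 1, not 4 — fails.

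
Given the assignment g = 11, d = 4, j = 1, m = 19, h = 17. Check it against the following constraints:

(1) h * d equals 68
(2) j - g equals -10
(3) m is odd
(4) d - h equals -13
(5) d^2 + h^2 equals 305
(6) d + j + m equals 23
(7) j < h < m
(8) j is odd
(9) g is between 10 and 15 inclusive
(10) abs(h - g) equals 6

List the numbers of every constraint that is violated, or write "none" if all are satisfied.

(1) h * d = 17 * 4 = 68  holds
(2) j - g = 1 - 11 = -10  holds
(3) m = 19 is odd  holds
(4) d - h = 4 - 17 = -13  holds
(5) d^2 + h^2 = 4^2 + 17^2 = 16 + 289 = 305  holds
(6) d + j + m = 4 + 1 + 19 = 24, not 23  fails
(7) values 1 < 17 < 19  holds
(8) j = 1 is odd  holds
(9) g = 11 lies in [10, 15]  holds
(10) abs(17 - 11) = 6  holds

Constraint 6 is violated.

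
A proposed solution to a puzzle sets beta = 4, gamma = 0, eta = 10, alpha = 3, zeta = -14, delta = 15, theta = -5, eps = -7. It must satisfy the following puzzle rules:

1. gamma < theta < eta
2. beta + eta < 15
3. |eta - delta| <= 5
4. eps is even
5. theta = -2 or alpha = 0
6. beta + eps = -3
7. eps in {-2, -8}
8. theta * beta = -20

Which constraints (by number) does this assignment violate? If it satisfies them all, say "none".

1. values 0, -5, 10; gamma = 0 is not < theta = -5 — violated.
2. beta + eta = 4 + 10 = 14; 14 < 15 — OK.
3. |10 - 15| = 5; 5 ≤ 5 — OK.
4. eps = -7 is odd — violated.
5. theta = -5 ≠ -2 and alpha = 3 ≠ 0; both disjuncts false — violated.
6. beta + eps = 4 + (-7) = -3 — OK.
7. eps = -7 is not in {-2, -8} — violated.
8. theta * beta = -5 * 4 = -20 — OK.

No — constraints 1, 4, 5, and 7 are not satisfied.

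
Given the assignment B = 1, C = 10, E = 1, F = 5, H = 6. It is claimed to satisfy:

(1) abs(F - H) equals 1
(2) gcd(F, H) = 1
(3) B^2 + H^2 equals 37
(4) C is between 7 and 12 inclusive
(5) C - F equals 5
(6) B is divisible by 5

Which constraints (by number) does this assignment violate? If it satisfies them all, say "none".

The assignment fails constraint 6.

(1) abs(5 - 6) = 1 — OK.
(2) gcd(5, 6) = 1 — OK.
(3) B^2 + H^2 = 1^2 + 6^2 = 1 + 36 = 37 — OK.
(4) C = 10 lies in [7, 12] — OK.
(5) C - F = 10 - 5 = 5 — OK.
(6) 1 = 5*0 + 1, so 5 does not divide 1 — violated.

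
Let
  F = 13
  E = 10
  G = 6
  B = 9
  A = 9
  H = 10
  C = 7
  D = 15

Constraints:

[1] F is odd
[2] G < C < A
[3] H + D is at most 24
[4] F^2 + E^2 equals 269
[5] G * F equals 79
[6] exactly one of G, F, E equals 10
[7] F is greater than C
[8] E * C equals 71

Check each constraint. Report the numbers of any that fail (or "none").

Constraints 3, 5, and 8 are violated.

[1] F = 13 is odd — OK.
[2] values 6 < 7 < 9 — OK.
[3] H + D = 10 + 15 = 25; 25 > 24, bound 24 not met — violated.
[4] F^2 + E^2 = 13^2 + 10^2 = 169 + 100 = 269 — OK.
[5] G * F = 6 * 13 = 78, not 79 — violated.
[6] G=6, F=13, E=10; 1 of them equals 10 — OK.
[7] F = 13, C = 7; 13 > 7 — OK.
[8] E * C = 10 * 7 = 70, not 71 — violated.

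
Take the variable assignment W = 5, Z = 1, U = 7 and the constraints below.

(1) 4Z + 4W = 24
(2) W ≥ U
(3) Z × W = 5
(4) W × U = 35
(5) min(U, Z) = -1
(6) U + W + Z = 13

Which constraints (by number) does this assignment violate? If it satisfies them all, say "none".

Violated: 2 and 5.

(1) 4Z + 4W = 4(1) + 4(5) = 24  holds
(2) W = 5, U = 7; 5 < 7 (want ≥)  fails
(3) Z × W = 1 × 5 = 5  holds
(4) W × U = 5 × 7 = 35  holds
(5) min(7, 1) = 1, not -1  fails
(6) U + W + Z = 7 + 5 + 1 = 13  holds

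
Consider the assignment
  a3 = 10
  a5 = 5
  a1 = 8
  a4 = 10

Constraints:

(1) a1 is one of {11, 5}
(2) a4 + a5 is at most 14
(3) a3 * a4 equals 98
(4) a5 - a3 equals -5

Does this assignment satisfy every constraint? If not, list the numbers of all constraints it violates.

(1) a1 = 8 is not in {11, 5}  fails
(2) a4 + a5 = 10 + 5 = 15; 15 > 14, bound 14 not met  fails
(3) a3 * a4 = 10 * 10 = 100, not 98  fails
(4) a5 - a3 = 5 - 10 = -5  holds

Constraints 1, 2, 3 do not hold.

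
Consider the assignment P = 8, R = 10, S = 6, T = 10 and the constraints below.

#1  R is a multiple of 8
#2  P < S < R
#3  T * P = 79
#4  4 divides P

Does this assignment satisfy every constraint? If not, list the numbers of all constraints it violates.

The assignment fails constraints 1, 2, 3.

#1 10 = 8*1 + 2, so 8 does not divide 10  false
#2 values 8, 6, 10; P = 8 is not < S = 6  false
#3 T * P = 10 * 8 = 80, not 79  false
#4 8 / 4 = 2, so 4 divides 8  true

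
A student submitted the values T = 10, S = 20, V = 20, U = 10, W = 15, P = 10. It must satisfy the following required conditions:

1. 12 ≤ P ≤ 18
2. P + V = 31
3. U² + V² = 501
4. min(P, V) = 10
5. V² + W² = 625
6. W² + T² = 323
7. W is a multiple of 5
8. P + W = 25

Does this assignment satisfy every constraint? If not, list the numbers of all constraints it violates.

Violated: 1, 2, 3, and 6.

1. P = 10 is outside [12, 18]  ✗
2. P + V = 10 + 20 = 30, not 31  ✗
3. U² + V² = 10² + 20² = 100 + 400 = 500, not 501  ✗
4. min(10, 20) = 10  ✓
5. V² + W² = 20² + 15² = 400 + 225 = 625  ✓
6. W² + T² = 15² + 10² = 225 + 100 = 325, not 323  ✗
7. 15 / 5 = 3, so 5 divides 15  ✓
8. P + W = 10 + 15 = 25  ✓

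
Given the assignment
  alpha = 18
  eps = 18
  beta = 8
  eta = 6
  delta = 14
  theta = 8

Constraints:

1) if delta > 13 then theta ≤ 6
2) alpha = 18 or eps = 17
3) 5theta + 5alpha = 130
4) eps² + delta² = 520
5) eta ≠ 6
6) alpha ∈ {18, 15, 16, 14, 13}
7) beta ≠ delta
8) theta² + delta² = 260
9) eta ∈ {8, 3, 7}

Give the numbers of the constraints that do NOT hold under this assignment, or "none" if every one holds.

The assignment fails constraints 1, 5, 9.

1) delta = 14 > 13, so we need theta ≤ 6; but theta = 8 > 6  false
2) alpha = 18 = 18 (first disjunct)  true
3) 5theta + 5alpha = 5(8) + 5(18) = 130  true
4) eps² + delta² = 18² + 14² = 324 + 196 = 520  true
5) eta = 6, but 6 is required to differ  false
6) alpha = 18 is in {18, 15, 16, 14, 13}  true
7) beta = 8, delta = 14; distinct  true
8) theta² + delta² = 8² + 14² = 64 + 196 = 260  true
9) eta = 6 is not in {8, 3, 7}  false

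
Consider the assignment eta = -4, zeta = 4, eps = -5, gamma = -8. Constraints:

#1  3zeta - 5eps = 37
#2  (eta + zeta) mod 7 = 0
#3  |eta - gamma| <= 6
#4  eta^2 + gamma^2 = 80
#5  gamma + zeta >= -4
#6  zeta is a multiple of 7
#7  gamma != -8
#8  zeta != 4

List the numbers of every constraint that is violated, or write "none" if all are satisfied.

#1 3zeta - 5eps = 3(4) - 5(-5) = 37  holds
#2 eta + zeta = 0; 0 mod 7 = 0  holds
#3 |-4 - (-8)| = 4; 4 ≤ 6  holds
#4 eta^2 + gamma^2 = (-4)^2 + (-8)^2 = 16 + 64 = 80  holds
#5 gamma + zeta = -8 + 4 = -4; -4 ≥ -4  holds
#6 4 = 7*0 + 4, so 7 does not divide 4  fails
#7 gamma = -8, but -8 is required to differ  fails
#8 zeta = 4, but 4 is required to differ  fails

Violated: 6, 7, 8.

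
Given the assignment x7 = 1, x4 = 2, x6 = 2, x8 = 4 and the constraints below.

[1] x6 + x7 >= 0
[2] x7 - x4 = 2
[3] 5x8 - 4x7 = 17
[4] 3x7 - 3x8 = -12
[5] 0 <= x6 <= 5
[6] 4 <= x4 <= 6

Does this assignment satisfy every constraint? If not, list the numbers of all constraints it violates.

[1] x6 + x7 = 2 + 1 = 3; 3 ≥ 0  holds
[2] x7 - x4 = 1 - 2 = -1, not 2  fails
[3] 5x8 - 4x7 = 5(4) - 4(1) = 16, not 17  fails
[4] 3x7 - 3x8 = 3(1) - 3(4) = -9, not -12  fails
[5] x6 = 2 lies in [0, 5]  holds
[6] x4 = 2 is outside [4, 6]  fails

The assignment fails constraints 2, 3, 4, and 6.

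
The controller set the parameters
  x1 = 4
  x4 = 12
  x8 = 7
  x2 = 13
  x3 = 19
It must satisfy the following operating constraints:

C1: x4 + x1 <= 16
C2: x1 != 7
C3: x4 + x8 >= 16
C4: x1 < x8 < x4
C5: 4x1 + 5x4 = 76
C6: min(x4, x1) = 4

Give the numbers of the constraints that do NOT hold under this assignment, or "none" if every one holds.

The assignment satisfies every constraint.

C1: x4 + x1 = 12 + 4 = 16; 16 ≤ 16 — OK.
C2: x1 = 4, and 4 ≠ 7 — OK.
C3: x4 + x8 = 12 + 7 = 19; 19 ≥ 16 — OK.
C4: values 4 < 7 < 12 — OK.
C5: 4x1 + 5x4 = 4(4) + 5(12) = 76 — OK.
C6: min(12, 4) = 4 — OK.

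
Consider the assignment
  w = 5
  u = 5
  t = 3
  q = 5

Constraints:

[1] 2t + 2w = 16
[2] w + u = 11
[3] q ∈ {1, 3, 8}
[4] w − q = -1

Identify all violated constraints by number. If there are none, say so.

No — constraints 2, 3, and 4 are not satisfied.

[1] 2t + 2w = 2(3) + 2(5) = 16  ✔
[2] w + u = 5 + 5 = 10, not 11  ✘
[3] q = 5 is not in {1, 3, 8}  ✘
[4] w − q = 5 − 5 = 0, not -1  ✘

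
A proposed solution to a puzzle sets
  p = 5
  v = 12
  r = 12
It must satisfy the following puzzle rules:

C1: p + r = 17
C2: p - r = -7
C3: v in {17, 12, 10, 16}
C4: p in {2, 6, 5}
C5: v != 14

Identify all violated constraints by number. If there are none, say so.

C1: p + r = 5 + 12 = 17  holds
C2: p - r = 5 - 12 = -7  holds
C3: v = 12 is in {17, 12, 10, 16}  holds
C4: p = 5 is in {2, 6, 5}  holds
C5: v = 12, and 12 ≠ 14  holds

All constraints are satisfied.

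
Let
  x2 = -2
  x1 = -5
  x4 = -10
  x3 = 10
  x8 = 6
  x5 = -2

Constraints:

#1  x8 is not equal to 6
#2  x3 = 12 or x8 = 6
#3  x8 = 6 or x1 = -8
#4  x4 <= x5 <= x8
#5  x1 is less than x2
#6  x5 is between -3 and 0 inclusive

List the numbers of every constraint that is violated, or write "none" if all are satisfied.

Violated: 1.

#1 x8 = 6, but 6 is required to differ  fails
#2 x3 = 10 ≠ 12, but x8 = 6 = 6 (second disjunct)  holds
#3 x8 = 6 = 6 (first disjunct)  holds
#4 values -10 <= -2 <= 6  holds
#5 x1 = -5, x2 = -2; -5 < -2  holds
#6 x5 = -2 lies in [-3, 0]  holds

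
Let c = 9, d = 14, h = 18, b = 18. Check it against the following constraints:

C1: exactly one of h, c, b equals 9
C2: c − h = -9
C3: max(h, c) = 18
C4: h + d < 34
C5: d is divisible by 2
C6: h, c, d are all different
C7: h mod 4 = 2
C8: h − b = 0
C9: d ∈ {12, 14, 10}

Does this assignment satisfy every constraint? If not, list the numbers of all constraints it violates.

All constraints are satisfied.

C1: h=18, c=9, b=18; 1 of them equals 9 — holds.
C2: c − h = 9 − 18 = -9 — holds.
C3: max(18, 9) = 18 — holds.
C4: h + d = 18 + 14 = 32; 32 < 34 — holds.
C5: 14 / 2 = 7, so 2 divides 14 — holds.
C6: values 18, 9, 14 are pairwise distinct — holds.
C7: 18 mod 4 = 2 — holds.
C8: h − b = 18 − 18 = 0 — holds.
C9: d = 14 is in {12, 14, 10} — holds.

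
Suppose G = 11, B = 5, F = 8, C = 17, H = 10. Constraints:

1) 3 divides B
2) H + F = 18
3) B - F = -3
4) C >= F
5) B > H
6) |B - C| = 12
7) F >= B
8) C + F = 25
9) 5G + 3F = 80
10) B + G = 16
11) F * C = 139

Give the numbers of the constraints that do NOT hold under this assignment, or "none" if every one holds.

Constraints 1, 5, 9, and 11 are violated.

1) 5 = 3*1 + 2, so 3 does not divide 5  ✗
2) H + F = 10 + 8 = 18  ✓
3) B - F = 5 - 8 = -3  ✓
4) C = 17, F = 8; 17 ≥ 8  ✓
5) B = 5, H = 10; 5 ≤ 10 (want >)  ✗
6) |5 - 17| = 12  ✓
7) F = 8, B = 5; 8 ≥ 5  ✓
8) C + F = 17 + 8 = 25  ✓
9) 5G + 3F = 5(11) + 3(8) = 79, not 80  ✗
10) B + G = 5 + 11 = 16  ✓
11) F * C = 8 * 17 = 136, not 139  ✗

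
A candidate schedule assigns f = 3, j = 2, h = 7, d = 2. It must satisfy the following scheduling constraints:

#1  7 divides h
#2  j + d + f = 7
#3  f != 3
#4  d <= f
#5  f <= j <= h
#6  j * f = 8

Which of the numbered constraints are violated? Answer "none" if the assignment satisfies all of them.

Constraints 3, 5, and 6 do not hold.

#1 7 / 7 = 1, so 7 divides 7 — satisfied.
#2 j + d + f = 2 + 2 + 3 = 7 — satisfied.
#3 f = 3, but 3 is required to differ — violated.
#4 d = 2, f = 3; 2 ≤ 3 — satisfied.
#5 values 3, 2, 7; f = 3 is not <= j = 2 — violated.
#6 j * f = 2 * 3 = 6, not 8 — violated.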